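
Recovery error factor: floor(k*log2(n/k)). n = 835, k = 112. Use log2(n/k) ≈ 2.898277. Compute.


log2(n/k) = log2(835/112) ≈ 2.898277.
k*log2(n/k) ≈ 112*2.898277 = 324.607024.
floor(324.607024) = 324.

324


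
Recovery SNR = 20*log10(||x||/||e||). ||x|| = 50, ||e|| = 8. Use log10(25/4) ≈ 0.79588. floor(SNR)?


||x||/||e|| = 50/8 = 25/4.
log10(25/4) ≈ 0.79588.
20*log10(||x||/||e||) ≈ 20*0.79588 = 15.9176.
floor(15.9176) = 15.

15


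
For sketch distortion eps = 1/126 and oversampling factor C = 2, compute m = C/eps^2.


1/eps = 126.
(1/eps)^2 = 15876.
m = 2*15876 = 31752.

31752


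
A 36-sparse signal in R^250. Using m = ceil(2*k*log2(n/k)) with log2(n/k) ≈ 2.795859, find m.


log2(n/k) = log2(250/36) ≈ 2.795859.
2*k*log2(n/k) ≈ 2*36*2.795859 = 201.301848.
m = ceil(201.301848) = 202.

202


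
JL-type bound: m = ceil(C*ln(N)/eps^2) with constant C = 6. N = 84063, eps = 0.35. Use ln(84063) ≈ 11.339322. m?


ln(84063) ≈ 11.339322.
eps^2 = 0.35^2 = 0.1225.
C*ln(N)/eps^2 ≈ 6*11.339322/0.1225 ≈ 555.3954.
m = ceil(555.3954) = 556.

556


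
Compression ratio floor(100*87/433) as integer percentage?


100*m/n = 100*87/433 ≈ 20.0924.
floor = 20.

20


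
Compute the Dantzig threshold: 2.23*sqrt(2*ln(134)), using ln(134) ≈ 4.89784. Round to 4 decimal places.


ln(134) ≈ 4.89784.
2*ln(n) ≈ 9.79568.
sqrt(2*ln(n)) ≈ sqrt(9.79568) ≈ 3.129805.
threshold ≈ 2.23*3.129805 = 6.97946515 ≈ 6.9795.

6.9795


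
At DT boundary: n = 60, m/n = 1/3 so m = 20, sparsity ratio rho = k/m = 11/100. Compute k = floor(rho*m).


m = 1/3*60 = 20.
rho = 11/100.
rho*m = 11/100*20 = 2.2.
k = floor(2.2) = 2.

2


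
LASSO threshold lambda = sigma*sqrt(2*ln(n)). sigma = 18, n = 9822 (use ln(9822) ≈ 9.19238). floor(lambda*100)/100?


ln(9822) ≈ 9.19238.
2*ln(n) ≈ 18.38476.
sqrt(2*ln(n)) ≈ sqrt(18.38476) ≈ 4.287745.
lambda ≈ 18*4.287745 = 77.17941.
floor(lambda*100)/100 = 77.17.

77.17


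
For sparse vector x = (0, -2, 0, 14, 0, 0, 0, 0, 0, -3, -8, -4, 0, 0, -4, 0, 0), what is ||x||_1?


Non-zero entries: [(1, -2), (3, 14), (9, -3), (10, -8), (11, -4), (14, -4)]
Absolute values: [2, 14, 3, 8, 4, 4]
||x||_1 = sum = 35.

35


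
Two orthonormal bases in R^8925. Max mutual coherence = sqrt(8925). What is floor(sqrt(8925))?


94^2 = 8836 <= 8925 < 9025 = 95^2, so 94 <= sqrt(8925) < 95.
floor(sqrt(8925)) = 94.

94


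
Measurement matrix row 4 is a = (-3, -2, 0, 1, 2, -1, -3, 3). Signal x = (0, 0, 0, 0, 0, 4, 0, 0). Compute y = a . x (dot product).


Non-zero terms: ['-1*4']
Products: [-4]
y = sum = -4.

-4


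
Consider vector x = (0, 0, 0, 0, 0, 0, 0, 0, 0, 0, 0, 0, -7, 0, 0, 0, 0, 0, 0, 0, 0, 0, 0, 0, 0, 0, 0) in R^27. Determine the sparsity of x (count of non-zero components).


Non-zero positions: [12].
Sparsity = 1.

1


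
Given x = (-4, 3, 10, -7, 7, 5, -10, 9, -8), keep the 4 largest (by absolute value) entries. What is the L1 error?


Sorted |x_i| descending: [10, 10, 9, 8, 7, 7, 5, 4, 3]
Keep top 4: [10, 10, 9, 8]
Tail entries: [7, 7, 5, 4, 3]
L1 error = sum of tail = 26.

26


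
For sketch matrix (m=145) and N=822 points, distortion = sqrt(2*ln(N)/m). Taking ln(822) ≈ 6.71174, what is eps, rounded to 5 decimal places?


ln(822) ≈ 6.71174.
2*ln(N)/m ≈ 2*6.71174/145 ≈ 0.09257572.
eps = sqrt(0.09257572) ≈ 0.3042626 ≈ 0.30426.

0.30426


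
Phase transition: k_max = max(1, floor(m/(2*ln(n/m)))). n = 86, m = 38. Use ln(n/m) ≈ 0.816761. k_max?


n/m = 86/38 = 43/19.
ln(n/m) ≈ 0.816761.
2*ln(n/m) ≈ 1.633522.
m/(2*ln(n/m)) ≈ 38/1.633522 ≈ 23.2626.
floor = 23.
k_max = max(1, 23) = 23.

23


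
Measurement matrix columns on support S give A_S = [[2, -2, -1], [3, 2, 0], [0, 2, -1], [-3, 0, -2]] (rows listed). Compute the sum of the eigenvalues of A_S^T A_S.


Sum of eigenvalues of A_S^T A_S = trace(A_S^T A_S) = sum of squared column norms of A_S.
A_S^T A_S diagonal: [22, 12, 6].
trace = 22 + 12 + 6 = 40.

40


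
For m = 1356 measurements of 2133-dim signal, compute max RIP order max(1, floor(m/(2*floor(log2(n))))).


floor(log2(2133)) = 11.
2*11 = 22.
m/(2*floor(log2(n))) = 1356/22 ≈ 61.6364.
floor = 61.
k = max(1, 61) = 61.

61


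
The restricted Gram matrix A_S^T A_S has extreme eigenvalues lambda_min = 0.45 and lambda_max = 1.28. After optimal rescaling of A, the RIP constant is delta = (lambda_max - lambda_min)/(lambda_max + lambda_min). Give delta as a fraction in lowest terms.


lambda_max - lambda_min = 1.28 - 0.45 = 0.83.
lambda_max + lambda_min = 1.28 + 0.45 = 1.73.
delta = 0.83/1.73 = 83/173.

83/173


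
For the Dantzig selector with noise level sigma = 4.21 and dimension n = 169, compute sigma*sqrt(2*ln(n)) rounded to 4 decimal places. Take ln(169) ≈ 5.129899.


ln(169) ≈ 5.129899.
2*ln(n) ≈ 10.259798.
sqrt(2*ln(n)) ≈ sqrt(10.259798) ≈ 3.203092.
threshold ≈ 4.21*3.203092 = 13.48501732 ≈ 13.4850.

13.4850


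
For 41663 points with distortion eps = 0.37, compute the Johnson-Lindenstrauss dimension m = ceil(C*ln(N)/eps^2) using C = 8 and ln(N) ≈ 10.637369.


ln(41663) ≈ 10.637369.
eps^2 = 0.37^2 = 0.1369.
C*ln(N)/eps^2 ≈ 8*10.637369/0.1369 ≈ 621.614.
m = ceil(621.614) = 622.

622


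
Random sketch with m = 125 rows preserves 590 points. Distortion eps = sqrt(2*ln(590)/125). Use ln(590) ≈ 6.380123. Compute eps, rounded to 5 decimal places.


ln(590) ≈ 6.380123.
2*ln(N)/m ≈ 2*6.380123/125 ≈ 0.10208197.
eps = sqrt(0.10208197) ≈ 0.3195027 ≈ 0.31950.

0.31950


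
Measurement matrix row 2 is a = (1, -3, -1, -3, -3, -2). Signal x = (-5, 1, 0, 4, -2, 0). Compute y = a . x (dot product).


Non-zero terms: ['1*-5', '-3*1', '-3*4', '-3*-2']
Products: [-5, -3, -12, 6]
y = sum = -14.

-14


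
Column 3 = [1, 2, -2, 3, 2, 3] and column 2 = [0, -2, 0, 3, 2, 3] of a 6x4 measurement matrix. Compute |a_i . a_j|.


Inner product: 1*0 + 2*-2 + -2*0 + 3*3 + 2*2 + 3*3
Products: [0, -4, 0, 9, 4, 9]
Sum = 18.
|dot| = 18.

18


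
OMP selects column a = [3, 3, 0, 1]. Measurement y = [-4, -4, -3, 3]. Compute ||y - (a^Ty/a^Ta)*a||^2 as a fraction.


a^T a = 19.
a^T y = -21.
coeff = -21/19 = -21/19.
||r||^2 = 509/19.

509/19


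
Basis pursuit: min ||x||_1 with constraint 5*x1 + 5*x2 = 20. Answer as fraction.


Axis intercepts:
  x1 = 4, x2 = 0: L1 = 4
  x1 = 0, x2 = 4: L1 = 4
x* = (4, 0)
||x*||_1 = 4.

4


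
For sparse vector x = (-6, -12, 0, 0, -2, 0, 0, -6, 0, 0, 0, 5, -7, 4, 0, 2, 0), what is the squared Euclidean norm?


Non-zero entries: [(0, -6), (1, -12), (4, -2), (7, -6), (11, 5), (12, -7), (13, 4), (15, 2)]
Squares: [36, 144, 4, 36, 25, 49, 16, 4]
||x||_2^2 = sum = 314.

314


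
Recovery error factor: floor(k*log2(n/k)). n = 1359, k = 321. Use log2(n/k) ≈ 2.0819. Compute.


log2(n/k) = log2(1359/321) ≈ 2.0819.
k*log2(n/k) ≈ 321*2.0819 = 668.2899.
floor(668.2899) = 668.

668


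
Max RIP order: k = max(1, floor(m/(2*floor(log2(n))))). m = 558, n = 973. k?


floor(log2(973)) = 9.
2*9 = 18.
m/(2*floor(log2(n))) = 558/18 ≈ 31.0.
floor = 31.
k = max(1, 31) = 31.

31


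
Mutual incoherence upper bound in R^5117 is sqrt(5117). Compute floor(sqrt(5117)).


71^2 = 5041 <= 5117 < 5184 = 72^2, so 71 <= sqrt(5117) < 72.
floor(sqrt(5117)) = 71.

71


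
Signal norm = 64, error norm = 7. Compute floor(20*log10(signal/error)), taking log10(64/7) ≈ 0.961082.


||x||/||e|| = 64/7.
log10(64/7) ≈ 0.961082.
20*log10(||x||/||e||) ≈ 20*0.961082 = 19.22164.
floor(19.22164) = 19.

19


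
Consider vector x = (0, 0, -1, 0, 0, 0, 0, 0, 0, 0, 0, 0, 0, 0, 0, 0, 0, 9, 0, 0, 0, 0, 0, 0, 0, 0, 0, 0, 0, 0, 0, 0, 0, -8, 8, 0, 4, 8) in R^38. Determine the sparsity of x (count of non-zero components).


Non-zero positions: [2, 17, 33, 34, 36, 37].
Sparsity = 6.

6


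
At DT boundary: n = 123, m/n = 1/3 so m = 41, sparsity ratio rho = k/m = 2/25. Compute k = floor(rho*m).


m = 1/3*123 = 41.
rho = 2/25.
rho*m = 2/25*41 = 3.28.
k = floor(3.28) = 3.

3


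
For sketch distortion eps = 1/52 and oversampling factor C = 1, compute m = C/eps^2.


1/eps = 52.
(1/eps)^2 = 2704.
m = 1*2704 = 2704.

2704


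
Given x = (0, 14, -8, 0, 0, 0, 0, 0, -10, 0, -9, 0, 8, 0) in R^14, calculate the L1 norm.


Non-zero entries: [(1, 14), (2, -8), (8, -10), (10, -9), (12, 8)]
Absolute values: [14, 8, 10, 9, 8]
||x||_1 = sum = 49.

49


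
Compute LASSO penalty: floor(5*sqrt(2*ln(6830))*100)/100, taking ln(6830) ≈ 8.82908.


ln(6830) ≈ 8.82908.
2*ln(n) ≈ 17.65816.
sqrt(2*ln(n)) ≈ sqrt(17.65816) ≈ 4.202161.
lambda ≈ 5*4.202161 = 21.010805.
floor(lambda*100)/100 = 21.01.

21.01


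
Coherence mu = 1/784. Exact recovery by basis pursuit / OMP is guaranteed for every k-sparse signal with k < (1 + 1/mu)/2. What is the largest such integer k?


1/mu = 784.
1 + 1/mu = 785.
(1 + 1/mu)/2 = 392.5 is not an integer, so k_max = floor(392.5) = 392.

392


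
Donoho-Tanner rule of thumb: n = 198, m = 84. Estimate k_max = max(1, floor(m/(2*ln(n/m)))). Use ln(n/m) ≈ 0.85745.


n/m = 198/84 = 33/14.
ln(n/m) ≈ 0.85745.
2*ln(n/m) ≈ 1.7149.
m/(2*ln(n/m)) ≈ 84/1.7149 ≈ 48.9824.
floor = 48.
k_max = max(1, 48) = 48.

48


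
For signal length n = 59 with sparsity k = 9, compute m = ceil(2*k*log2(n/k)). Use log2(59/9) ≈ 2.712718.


log2(n/k) = log2(59/9) ≈ 2.712718.
2*k*log2(n/k) ≈ 2*9*2.712718 = 48.828924.
m = ceil(48.828924) = 49.

49


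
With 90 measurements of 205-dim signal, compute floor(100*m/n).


100*m/n = 100*90/205 ≈ 43.9024.
floor = 43.

43


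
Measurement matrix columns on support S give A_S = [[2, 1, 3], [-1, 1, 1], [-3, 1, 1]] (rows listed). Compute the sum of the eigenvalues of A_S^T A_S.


Sum of eigenvalues of A_S^T A_S = trace(A_S^T A_S) = sum of squared column norms of A_S.
A_S^T A_S diagonal: [14, 3, 11].
trace = 14 + 3 + 11 = 28.

28


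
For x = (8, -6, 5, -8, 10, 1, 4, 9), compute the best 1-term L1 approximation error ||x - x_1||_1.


Sorted |x_i| descending: [10, 9, 8, 8, 6, 5, 4, 1]
Keep top 1: [10]
Tail entries: [9, 8, 8, 6, 5, 4, 1]
L1 error = sum of tail = 41.

41


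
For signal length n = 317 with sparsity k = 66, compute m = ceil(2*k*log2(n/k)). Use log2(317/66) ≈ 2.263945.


log2(n/k) = log2(317/66) ≈ 2.263945.
2*k*log2(n/k) ≈ 2*66*2.263945 = 298.84074.
m = ceil(298.84074) = 299.

299


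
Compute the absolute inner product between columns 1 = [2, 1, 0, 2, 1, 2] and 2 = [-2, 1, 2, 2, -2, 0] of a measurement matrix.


Inner product: 2*-2 + 1*1 + 0*2 + 2*2 + 1*-2 + 2*0
Products: [-4, 1, 0, 4, -2, 0]
Sum = -1.
|dot| = 1.

1


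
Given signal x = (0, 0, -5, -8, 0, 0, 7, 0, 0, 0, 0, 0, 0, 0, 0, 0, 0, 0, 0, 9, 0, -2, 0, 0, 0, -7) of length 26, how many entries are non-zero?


Non-zero positions: [2, 3, 6, 19, 21, 25].
Sparsity = 6.

6


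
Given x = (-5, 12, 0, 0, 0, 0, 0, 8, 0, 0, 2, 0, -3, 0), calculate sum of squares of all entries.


Non-zero entries: [(0, -5), (1, 12), (7, 8), (10, 2), (12, -3)]
Squares: [25, 144, 64, 4, 9]
||x||_2^2 = sum = 246.

246


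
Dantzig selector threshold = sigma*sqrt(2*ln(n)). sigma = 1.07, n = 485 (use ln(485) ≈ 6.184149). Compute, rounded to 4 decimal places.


ln(485) ≈ 6.184149.
2*ln(n) ≈ 12.368298.
sqrt(2*ln(n)) ≈ sqrt(12.368298) ≈ 3.516859.
threshold ≈ 1.07*3.516859 = 3.76303913 ≈ 3.7630.

3.7630


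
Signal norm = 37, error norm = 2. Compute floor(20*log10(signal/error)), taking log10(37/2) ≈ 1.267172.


||x||/||e|| = 37/2.
log10(37/2) ≈ 1.267172.
20*log10(||x||/||e||) ≈ 20*1.267172 = 25.34344.
floor(25.34344) = 25.

25


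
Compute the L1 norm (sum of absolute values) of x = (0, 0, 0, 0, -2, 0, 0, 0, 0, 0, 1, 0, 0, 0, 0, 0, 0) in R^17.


Non-zero entries: [(4, -2), (10, 1)]
Absolute values: [2, 1]
||x||_1 = sum = 3.

3


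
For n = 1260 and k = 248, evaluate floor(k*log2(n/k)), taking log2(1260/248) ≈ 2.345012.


log2(n/k) = log2(1260/248) ≈ 2.345012.
k*log2(n/k) ≈ 248*2.345012 = 581.562976.
floor(581.562976) = 581.

581


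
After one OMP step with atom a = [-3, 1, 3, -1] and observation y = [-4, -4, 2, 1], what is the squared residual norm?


a^T a = 20.
a^T y = 13.
coeff = 13/20 = 13/20.
||r||^2 = 571/20.

571/20


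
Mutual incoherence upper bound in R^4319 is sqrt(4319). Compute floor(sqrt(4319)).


65^2 = 4225 <= 4319 < 4356 = 66^2, so 65 <= sqrt(4319) < 66.
floor(sqrt(4319)) = 65.

65


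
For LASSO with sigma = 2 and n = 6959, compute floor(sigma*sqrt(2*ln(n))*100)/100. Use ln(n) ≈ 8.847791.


ln(6959) ≈ 8.847791.
2*ln(n) ≈ 17.695582.
sqrt(2*ln(n)) ≈ sqrt(17.695582) ≈ 4.206612.
lambda ≈ 2*4.206612 = 8.413224.
floor(lambda*100)/100 = 8.41.

8.41


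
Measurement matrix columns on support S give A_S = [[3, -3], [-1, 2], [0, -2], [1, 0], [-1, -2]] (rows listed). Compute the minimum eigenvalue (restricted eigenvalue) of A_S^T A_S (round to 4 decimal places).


A_S^T A_S = [[12, -9], [-9, 21]].
trace = 33.
det = 171.
disc = trace^2 - 4*det = 1089 - 4*171 = 405.
sqrt(405) ≈ 20.124612.
lam_min = (33 - sqrt(405))/2 ≈ (33 - 20.124612)/2 = 6.437694 ≈ 6.4377.

6.4377


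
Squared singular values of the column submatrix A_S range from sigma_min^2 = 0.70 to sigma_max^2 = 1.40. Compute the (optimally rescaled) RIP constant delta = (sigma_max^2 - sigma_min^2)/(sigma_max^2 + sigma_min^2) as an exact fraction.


lambda_max - lambda_min = 1.40 - 0.70 = 0.70.
lambda_max + lambda_min = 1.40 + 0.70 = 2.10.
delta = 0.70/2.10 = 70/210 = 1/3.

1/3


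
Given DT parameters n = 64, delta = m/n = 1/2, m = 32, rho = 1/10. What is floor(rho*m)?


m = 1/2*64 = 32.
rho = 1/10.
rho*m = 1/10*32 = 3.2.
k = floor(3.2) = 3.

3


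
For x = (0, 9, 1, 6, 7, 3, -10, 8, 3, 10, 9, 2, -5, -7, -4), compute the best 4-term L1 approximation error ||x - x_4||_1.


Sorted |x_i| descending: [10, 10, 9, 9, 8, 7, 7, 6, 5, 4, 3, 3, 2, 1, 0]
Keep top 4: [10, 10, 9, 9]
Tail entries: [8, 7, 7, 6, 5, 4, 3, 3, 2, 1, 0]
L1 error = sum of tail = 46.

46


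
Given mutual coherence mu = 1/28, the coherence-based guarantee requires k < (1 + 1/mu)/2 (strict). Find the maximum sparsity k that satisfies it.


1/mu = 28.
1 + 1/mu = 29.
(1 + 1/mu)/2 = 14.5 is not an integer, so k_max = floor(14.5) = 14.

14


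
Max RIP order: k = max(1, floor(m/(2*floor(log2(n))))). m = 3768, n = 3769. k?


floor(log2(3769)) = 11.
2*11 = 22.
m/(2*floor(log2(n))) = 3768/22 ≈ 171.2727.
floor = 171.
k = max(1, 171) = 171.

171


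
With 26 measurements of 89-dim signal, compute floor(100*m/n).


100*m/n = 100*26/89 ≈ 29.2135.
floor = 29.

29


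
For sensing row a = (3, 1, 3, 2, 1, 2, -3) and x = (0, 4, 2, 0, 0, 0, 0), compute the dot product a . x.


Non-zero terms: ['1*4', '3*2']
Products: [4, 6]
y = sum = 10.

10


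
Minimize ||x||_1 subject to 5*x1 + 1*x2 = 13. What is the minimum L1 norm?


Axis intercepts:
  x1 = 13/5, x2 = 0: L1 = 13/5
  x1 = 0, x2 = 13: L1 = 13
x* = (13/5, 0)
||x*||_1 = 13/5.

13/5


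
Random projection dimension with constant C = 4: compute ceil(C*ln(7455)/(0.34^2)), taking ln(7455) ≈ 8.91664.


ln(7455) ≈ 8.91664.
eps^2 = 0.34^2 = 0.1156.
C*ln(N)/eps^2 ≈ 4*8.91664/0.1156 ≈ 308.5343.
m = ceil(308.5343) = 309.

309


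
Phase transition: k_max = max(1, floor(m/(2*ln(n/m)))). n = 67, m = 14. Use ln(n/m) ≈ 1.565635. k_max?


n/m = 67/14.
ln(n/m) ≈ 1.565635.
2*ln(n/m) ≈ 3.13127.
m/(2*ln(n/m)) ≈ 14/3.13127 ≈ 4.471.
floor = 4.
k_max = max(1, 4) = 4.

4


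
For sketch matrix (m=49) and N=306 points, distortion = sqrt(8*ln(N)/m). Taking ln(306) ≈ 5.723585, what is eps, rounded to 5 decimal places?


ln(306) ≈ 5.723585.
8*ln(N)/m ≈ 8*5.723585/49 ≈ 0.93446286.
eps = sqrt(0.93446286) ≈ 0.9666762 ≈ 0.96668.

0.96668


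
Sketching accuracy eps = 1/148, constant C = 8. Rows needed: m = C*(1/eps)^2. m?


1/eps = 148.
(1/eps)^2 = 21904.
m = 8*21904 = 175232.

175232


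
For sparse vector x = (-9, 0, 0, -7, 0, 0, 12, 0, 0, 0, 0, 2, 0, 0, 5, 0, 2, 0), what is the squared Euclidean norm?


Non-zero entries: [(0, -9), (3, -7), (6, 12), (11, 2), (14, 5), (16, 2)]
Squares: [81, 49, 144, 4, 25, 4]
||x||_2^2 = sum = 307.

307


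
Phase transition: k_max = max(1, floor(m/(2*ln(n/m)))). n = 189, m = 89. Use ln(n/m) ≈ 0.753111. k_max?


n/m = 189/89.
ln(n/m) ≈ 0.753111.
2*ln(n/m) ≈ 1.506222.
m/(2*ln(n/m)) ≈ 89/1.506222 ≈ 59.0882.
floor = 59.
k_max = max(1, 59) = 59.

59


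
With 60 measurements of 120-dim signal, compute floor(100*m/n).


100*m/n = 100*60/120 ≈ 50.0.
floor = 50.

50


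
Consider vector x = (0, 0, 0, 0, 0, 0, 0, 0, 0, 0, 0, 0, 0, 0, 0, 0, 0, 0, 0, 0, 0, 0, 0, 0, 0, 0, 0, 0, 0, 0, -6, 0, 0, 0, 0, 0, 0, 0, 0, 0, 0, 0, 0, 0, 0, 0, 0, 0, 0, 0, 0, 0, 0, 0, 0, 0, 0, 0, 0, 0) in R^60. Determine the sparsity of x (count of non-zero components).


Non-zero positions: [30].
Sparsity = 1.

1


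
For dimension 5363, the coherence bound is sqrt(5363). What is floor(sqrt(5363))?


73^2 = 5329 <= 5363 < 5476 = 74^2, so 73 <= sqrt(5363) < 74.
floor(sqrt(5363)) = 73.

73


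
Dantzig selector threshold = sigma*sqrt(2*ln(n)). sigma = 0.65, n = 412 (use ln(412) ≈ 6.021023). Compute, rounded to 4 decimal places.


ln(412) ≈ 6.021023.
2*ln(n) ≈ 12.042046.
sqrt(2*ln(n)) ≈ sqrt(12.042046) ≈ 3.470165.
threshold ≈ 0.65*3.470165 = 2.25560725 ≈ 2.2556.

2.2556


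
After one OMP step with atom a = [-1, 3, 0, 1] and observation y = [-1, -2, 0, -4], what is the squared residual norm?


a^T a = 11.
a^T y = -9.
coeff = -9/11 = -9/11.
||r||^2 = 150/11.

150/11


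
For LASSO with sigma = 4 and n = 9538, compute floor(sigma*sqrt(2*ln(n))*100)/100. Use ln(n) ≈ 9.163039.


ln(9538) ≈ 9.163039.
2*ln(n) ≈ 18.326078.
sqrt(2*ln(n)) ≈ sqrt(18.326078) ≈ 4.280897.
lambda ≈ 4*4.280897 = 17.123588.
floor(lambda*100)/100 = 17.12.

17.12


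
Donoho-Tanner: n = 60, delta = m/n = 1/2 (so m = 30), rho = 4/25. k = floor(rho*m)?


m = 1/2*60 = 30.
rho = 4/25.
rho*m = 4/25*30 = 4.8.
k = floor(4.8) = 4.

4


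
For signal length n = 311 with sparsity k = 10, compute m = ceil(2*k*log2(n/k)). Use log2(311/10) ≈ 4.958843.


log2(n/k) = log2(311/10) ≈ 4.958843.
2*k*log2(n/k) ≈ 2*10*4.958843 = 99.17686.
m = ceil(99.17686) = 100.

100


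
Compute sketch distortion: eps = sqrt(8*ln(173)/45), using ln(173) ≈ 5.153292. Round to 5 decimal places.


ln(173) ≈ 5.153292.
8*ln(N)/m ≈ 8*5.153292/45 ≈ 0.9161408.
eps = sqrt(0.9161408) ≈ 0.9571524 ≈ 0.95715.

0.95715


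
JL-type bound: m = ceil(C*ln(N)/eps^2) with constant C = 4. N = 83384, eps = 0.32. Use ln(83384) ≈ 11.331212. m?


ln(83384) ≈ 11.331212.
eps^2 = 0.32^2 = 0.1024.
C*ln(N)/eps^2 ≈ 4*11.331212/0.1024 ≈ 442.6255.
m = ceil(442.6255) = 443.

443


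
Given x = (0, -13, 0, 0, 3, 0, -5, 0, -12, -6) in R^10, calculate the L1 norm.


Non-zero entries: [(1, -13), (4, 3), (6, -5), (8, -12), (9, -6)]
Absolute values: [13, 3, 5, 12, 6]
||x||_1 = sum = 39.

39


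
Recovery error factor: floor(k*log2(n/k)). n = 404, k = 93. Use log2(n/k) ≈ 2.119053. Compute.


log2(n/k) = log2(404/93) ≈ 2.119053.
k*log2(n/k) ≈ 93*2.119053 = 197.071929.
floor(197.071929) = 197.

197


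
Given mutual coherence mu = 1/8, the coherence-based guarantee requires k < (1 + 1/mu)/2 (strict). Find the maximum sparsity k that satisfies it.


1/mu = 8.
1 + 1/mu = 9.
(1 + 1/mu)/2 = 4.5 is not an integer, so k_max = floor(4.5) = 4.

4


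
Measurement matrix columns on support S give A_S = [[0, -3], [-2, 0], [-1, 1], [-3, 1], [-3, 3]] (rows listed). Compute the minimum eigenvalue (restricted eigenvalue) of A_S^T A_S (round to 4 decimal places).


A_S^T A_S = [[23, -13], [-13, 20]].
trace = 43.
det = 291.
disc = trace^2 - 4*det = 1849 - 4*291 = 685.
sqrt(685) ≈ 26.172505.
lam_min = (43 - sqrt(685))/2 ≈ (43 - 26.172505)/2 = 8.4137475 ≈ 8.4137.

8.4137


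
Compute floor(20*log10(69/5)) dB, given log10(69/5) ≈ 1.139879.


||x||/||e|| = 69/5.
log10(69/5) ≈ 1.139879.
20*log10(||x||/||e||) ≈ 20*1.139879 = 22.79758.
floor(22.79758) = 22.

22


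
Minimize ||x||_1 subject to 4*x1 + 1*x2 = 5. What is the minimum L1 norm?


Axis intercepts:
  x1 = 5/4, x2 = 0: L1 = 5/4
  x1 = 0, x2 = 5: L1 = 5
x* = (5/4, 0)
||x*||_1 = 5/4.

5/4


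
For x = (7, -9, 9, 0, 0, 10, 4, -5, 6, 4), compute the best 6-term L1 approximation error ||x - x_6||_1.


Sorted |x_i| descending: [10, 9, 9, 7, 6, 5, 4, 4, 0, 0]
Keep top 6: [10, 9, 9, 7, 6, 5]
Tail entries: [4, 4, 0, 0]
L1 error = sum of tail = 8.

8


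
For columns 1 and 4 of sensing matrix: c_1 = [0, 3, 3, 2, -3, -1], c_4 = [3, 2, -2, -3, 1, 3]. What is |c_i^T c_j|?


Inner product: 0*3 + 3*2 + 3*-2 + 2*-3 + -3*1 + -1*3
Products: [0, 6, -6, -6, -3, -3]
Sum = -12.
|dot| = 12.

12


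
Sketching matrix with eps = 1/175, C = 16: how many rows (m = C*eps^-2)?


1/eps = 175.
(1/eps)^2 = 30625.
m = 16*30625 = 490000.

490000


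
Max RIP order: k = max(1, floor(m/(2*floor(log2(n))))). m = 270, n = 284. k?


floor(log2(284)) = 8.
2*8 = 16.
m/(2*floor(log2(n))) = 270/16 ≈ 16.875.
floor = 16.
k = max(1, 16) = 16.

16


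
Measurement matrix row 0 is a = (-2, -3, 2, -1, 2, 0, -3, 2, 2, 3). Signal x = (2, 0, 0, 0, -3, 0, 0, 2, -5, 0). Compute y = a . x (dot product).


Non-zero terms: ['-2*2', '2*-3', '2*2', '2*-5']
Products: [-4, -6, 4, -10]
y = sum = -16.

-16


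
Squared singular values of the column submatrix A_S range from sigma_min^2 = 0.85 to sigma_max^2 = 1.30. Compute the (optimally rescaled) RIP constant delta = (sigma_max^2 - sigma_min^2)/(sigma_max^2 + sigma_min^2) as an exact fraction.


lambda_max - lambda_min = 1.30 - 0.85 = 0.45.
lambda_max + lambda_min = 1.30 + 0.85 = 2.15.
delta = 0.45/2.15 = 45/215 = 9/43.

9/43


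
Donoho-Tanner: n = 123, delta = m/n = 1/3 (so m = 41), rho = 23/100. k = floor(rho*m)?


m = 1/3*123 = 41.
rho = 23/100.
rho*m = 23/100*41 = 9.43.
k = floor(9.43) = 9.

9


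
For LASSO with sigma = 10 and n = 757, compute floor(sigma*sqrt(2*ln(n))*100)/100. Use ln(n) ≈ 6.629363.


ln(757) ≈ 6.629363.
2*ln(n) ≈ 13.258726.
sqrt(2*ln(n)) ≈ sqrt(13.258726) ≈ 3.641253.
lambda ≈ 10*3.641253 = 36.41253.
floor(lambda*100)/100 = 36.41.

36.41


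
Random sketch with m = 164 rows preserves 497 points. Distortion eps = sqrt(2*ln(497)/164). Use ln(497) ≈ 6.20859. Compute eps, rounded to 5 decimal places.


ln(497) ≈ 6.20859.
2*ln(N)/m ≈ 2*6.20859/164 ≈ 0.07571451.
eps = sqrt(0.07571451) ≈ 0.2751627 ≈ 0.27516.

0.27516


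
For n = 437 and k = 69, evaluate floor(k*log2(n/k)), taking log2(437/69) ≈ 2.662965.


log2(n/k) = log2(437/69) ≈ 2.662965.
k*log2(n/k) ≈ 69*2.662965 = 183.744585.
floor(183.744585) = 183.

183


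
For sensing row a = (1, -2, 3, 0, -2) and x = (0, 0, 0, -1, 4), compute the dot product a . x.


Non-zero terms: ['0*-1', '-2*4']
Products: [0, -8]
y = sum = -8.

-8


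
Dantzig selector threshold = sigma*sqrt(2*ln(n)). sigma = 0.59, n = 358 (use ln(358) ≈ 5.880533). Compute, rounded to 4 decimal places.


ln(358) ≈ 5.880533.
2*ln(n) ≈ 11.761066.
sqrt(2*ln(n)) ≈ sqrt(11.761066) ≈ 3.429441.
threshold ≈ 0.59*3.429441 = 2.02337019 ≈ 2.0234.

2.0234


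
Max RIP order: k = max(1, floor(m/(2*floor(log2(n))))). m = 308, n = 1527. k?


floor(log2(1527)) = 10.
2*10 = 20.
m/(2*floor(log2(n))) = 308/20 ≈ 15.4.
floor = 15.
k = max(1, 15) = 15.

15


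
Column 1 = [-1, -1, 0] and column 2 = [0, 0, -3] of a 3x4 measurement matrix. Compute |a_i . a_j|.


Inner product: -1*0 + -1*0 + 0*-3
Products: [0, 0, 0]
Sum = 0.
|dot| = 0.

0


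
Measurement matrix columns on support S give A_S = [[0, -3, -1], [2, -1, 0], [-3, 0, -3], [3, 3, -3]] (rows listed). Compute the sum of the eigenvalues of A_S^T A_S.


Sum of eigenvalues of A_S^T A_S = trace(A_S^T A_S) = sum of squared column norms of A_S.
A_S^T A_S diagonal: [22, 19, 19].
trace = 22 + 19 + 19 = 60.

60


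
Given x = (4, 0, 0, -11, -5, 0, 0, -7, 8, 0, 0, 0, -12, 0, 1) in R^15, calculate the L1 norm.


Non-zero entries: [(0, 4), (3, -11), (4, -5), (7, -7), (8, 8), (12, -12), (14, 1)]
Absolute values: [4, 11, 5, 7, 8, 12, 1]
||x||_1 = sum = 48.

48


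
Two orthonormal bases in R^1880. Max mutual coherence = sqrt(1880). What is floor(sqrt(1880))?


43^2 = 1849 <= 1880 < 1936 = 44^2, so 43 <= sqrt(1880) < 44.
floor(sqrt(1880)) = 43.

43


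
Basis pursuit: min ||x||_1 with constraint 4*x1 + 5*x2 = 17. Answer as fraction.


Axis intercepts:
  x1 = 17/4, x2 = 0: L1 = 17/4
  x1 = 0, x2 = 17/5: L1 = 17/5
x* = (0, 17/5)
||x*||_1 = 17/5.

17/5


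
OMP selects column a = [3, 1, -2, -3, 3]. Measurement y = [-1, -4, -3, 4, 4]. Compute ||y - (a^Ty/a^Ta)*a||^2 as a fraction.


a^T a = 32.
a^T y = -1.
coeff = -1/32 = -1/32.
||r||^2 = 1855/32.

1855/32


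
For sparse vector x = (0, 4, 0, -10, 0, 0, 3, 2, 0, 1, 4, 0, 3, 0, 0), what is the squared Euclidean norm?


Non-zero entries: [(1, 4), (3, -10), (6, 3), (7, 2), (9, 1), (10, 4), (12, 3)]
Squares: [16, 100, 9, 4, 1, 16, 9]
||x||_2^2 = sum = 155.

155


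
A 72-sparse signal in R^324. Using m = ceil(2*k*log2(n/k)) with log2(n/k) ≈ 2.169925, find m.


log2(n/k) = log2(324/72) ≈ 2.169925.
2*k*log2(n/k) ≈ 2*72*2.169925 = 312.4692.
m = ceil(312.4692) = 313.

313


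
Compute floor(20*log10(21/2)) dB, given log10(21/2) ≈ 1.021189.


||x||/||e|| = 21/2.
log10(21/2) ≈ 1.021189.
20*log10(||x||/||e||) ≈ 20*1.021189 = 20.42378.
floor(20.42378) = 20.

20


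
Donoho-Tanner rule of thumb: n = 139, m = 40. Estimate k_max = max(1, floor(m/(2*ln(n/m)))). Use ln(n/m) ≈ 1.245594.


n/m = 139/40.
ln(n/m) ≈ 1.245594.
2*ln(n/m) ≈ 2.491188.
m/(2*ln(n/m)) ≈ 40/2.491188 ≈ 16.0566.
floor = 16.
k_max = max(1, 16) = 16.

16


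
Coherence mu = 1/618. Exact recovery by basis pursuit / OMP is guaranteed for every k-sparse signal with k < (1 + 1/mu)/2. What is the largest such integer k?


1/mu = 618.
1 + 1/mu = 619.
(1 + 1/mu)/2 = 309.5 is not an integer, so k_max = floor(309.5) = 309.

309


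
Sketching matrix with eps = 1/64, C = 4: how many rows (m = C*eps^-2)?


1/eps = 64.
(1/eps)^2 = 4096.
m = 4*4096 = 16384.

16384


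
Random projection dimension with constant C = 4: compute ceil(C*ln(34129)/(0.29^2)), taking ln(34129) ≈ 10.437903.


ln(34129) ≈ 10.437903.
eps^2 = 0.29^2 = 0.0841.
C*ln(N)/eps^2 ≈ 4*10.437903/0.0841 ≈ 496.452.
m = ceil(496.452) = 497.

497


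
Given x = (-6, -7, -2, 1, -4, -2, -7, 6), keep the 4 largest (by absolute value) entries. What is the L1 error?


Sorted |x_i| descending: [7, 7, 6, 6, 4, 2, 2, 1]
Keep top 4: [7, 7, 6, 6]
Tail entries: [4, 2, 2, 1]
L1 error = sum of tail = 9.

9


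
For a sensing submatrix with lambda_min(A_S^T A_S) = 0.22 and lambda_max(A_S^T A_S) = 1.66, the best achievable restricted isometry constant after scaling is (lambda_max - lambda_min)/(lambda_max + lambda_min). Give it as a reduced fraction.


lambda_max - lambda_min = 1.66 - 0.22 = 1.44.
lambda_max + lambda_min = 1.66 + 0.22 = 1.88.
delta = 1.44/1.88 = 144/188 = 36/47.

36/47


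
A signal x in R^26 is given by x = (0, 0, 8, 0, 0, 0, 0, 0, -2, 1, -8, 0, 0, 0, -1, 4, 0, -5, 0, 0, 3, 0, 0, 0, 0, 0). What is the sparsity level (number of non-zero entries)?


Non-zero positions: [2, 8, 9, 10, 14, 15, 17, 20].
Sparsity = 8.

8


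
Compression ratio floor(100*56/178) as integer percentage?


100*m/n = 100*56/178 ≈ 31.4607.
floor = 31.

31


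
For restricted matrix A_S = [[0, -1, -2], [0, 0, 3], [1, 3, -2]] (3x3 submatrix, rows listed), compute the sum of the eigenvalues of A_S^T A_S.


Sum of eigenvalues of A_S^T A_S = trace(A_S^T A_S) = sum of squared column norms of A_S.
A_S^T A_S diagonal: [1, 10, 17].
trace = 1 + 10 + 17 = 28.

28


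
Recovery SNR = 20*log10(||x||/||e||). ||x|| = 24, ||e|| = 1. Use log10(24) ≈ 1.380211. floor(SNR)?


||x||/||e|| = 24/1 = 24.
log10(24) ≈ 1.380211.
20*log10(||x||/||e||) ≈ 20*1.380211 = 27.60422.
floor(27.60422) = 27.

27


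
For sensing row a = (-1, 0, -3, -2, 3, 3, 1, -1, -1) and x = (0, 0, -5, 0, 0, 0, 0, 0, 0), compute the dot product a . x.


Non-zero terms: ['-3*-5']
Products: [15]
y = sum = 15.

15


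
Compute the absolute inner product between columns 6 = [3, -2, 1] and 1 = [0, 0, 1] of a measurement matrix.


Inner product: 3*0 + -2*0 + 1*1
Products: [0, 0, 1]
Sum = 1.
|dot| = 1.

1


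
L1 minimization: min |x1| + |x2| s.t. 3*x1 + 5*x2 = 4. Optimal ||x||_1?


Axis intercepts:
  x1 = 4/3, x2 = 0: L1 = 4/3
  x1 = 0, x2 = 4/5: L1 = 4/5
x* = (0, 4/5)
||x*||_1 = 4/5.

4/5


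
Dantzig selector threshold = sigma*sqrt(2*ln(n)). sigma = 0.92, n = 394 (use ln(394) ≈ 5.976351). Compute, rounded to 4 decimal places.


ln(394) ≈ 5.976351.
2*ln(n) ≈ 11.952702.
sqrt(2*ln(n)) ≈ sqrt(11.952702) ≈ 3.457268.
threshold ≈ 0.92*3.457268 = 3.18068656 ≈ 3.1807.

3.1807


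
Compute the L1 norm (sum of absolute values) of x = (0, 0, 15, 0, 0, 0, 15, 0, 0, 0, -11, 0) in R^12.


Non-zero entries: [(2, 15), (6, 15), (10, -11)]
Absolute values: [15, 15, 11]
||x||_1 = sum = 41.

41


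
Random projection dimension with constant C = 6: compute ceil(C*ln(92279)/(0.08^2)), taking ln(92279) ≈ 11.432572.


ln(92279) ≈ 11.432572.
eps^2 = 0.08^2 = 0.0064.
C*ln(N)/eps^2 ≈ 6*11.432572/0.0064 ≈ 10718.0362.
m = ceil(10718.0362) = 10719.

10719


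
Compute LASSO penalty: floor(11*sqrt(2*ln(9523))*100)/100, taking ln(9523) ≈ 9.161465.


ln(9523) ≈ 9.161465.
2*ln(n) ≈ 18.32293.
sqrt(2*ln(n)) ≈ sqrt(18.32293) ≈ 4.280529.
lambda ≈ 11*4.280529 = 47.085819.
floor(lambda*100)/100 = 47.08.

47.08


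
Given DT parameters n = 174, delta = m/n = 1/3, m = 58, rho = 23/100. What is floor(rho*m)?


m = 1/3*174 = 58.
rho = 23/100.
rho*m = 23/100*58 = 13.34.
k = floor(13.34) = 13.

13


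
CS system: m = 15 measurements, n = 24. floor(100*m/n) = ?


100*m/n = 100*15/24 ≈ 62.5.
floor = 62.

62


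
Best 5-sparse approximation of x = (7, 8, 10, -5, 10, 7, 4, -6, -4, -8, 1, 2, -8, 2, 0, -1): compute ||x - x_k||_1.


Sorted |x_i| descending: [10, 10, 8, 8, 8, 7, 7, 6, 5, 4, 4, 2, 2, 1, 1, 0]
Keep top 5: [10, 10, 8, 8, 8]
Tail entries: [7, 7, 6, 5, 4, 4, 2, 2, 1, 1, 0]
L1 error = sum of tail = 39.

39


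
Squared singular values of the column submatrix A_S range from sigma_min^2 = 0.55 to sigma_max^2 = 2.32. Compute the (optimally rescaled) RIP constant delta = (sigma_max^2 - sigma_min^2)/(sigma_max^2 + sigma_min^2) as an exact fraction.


lambda_max - lambda_min = 2.32 - 0.55 = 1.77.
lambda_max + lambda_min = 2.32 + 0.55 = 2.87.
delta = 1.77/2.87 = 177/287.

177/287


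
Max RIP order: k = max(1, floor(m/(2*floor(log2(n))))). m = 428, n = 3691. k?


floor(log2(3691)) = 11.
2*11 = 22.
m/(2*floor(log2(n))) = 428/22 ≈ 19.4545.
floor = 19.
k = max(1, 19) = 19.

19


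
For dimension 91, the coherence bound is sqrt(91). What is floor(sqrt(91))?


9^2 = 81 <= 91 < 100 = 10^2, so 9 <= sqrt(91) < 10.
floor(sqrt(91)) = 9.

9


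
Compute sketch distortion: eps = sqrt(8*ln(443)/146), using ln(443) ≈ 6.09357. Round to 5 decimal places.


ln(443) ≈ 6.09357.
8*ln(N)/m ≈ 8*6.09357/146 ≈ 0.33389425.
eps = sqrt(0.33389425) ≈ 0.5778358 ≈ 0.57784.

0.57784


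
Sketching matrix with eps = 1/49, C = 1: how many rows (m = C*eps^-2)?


1/eps = 49.
(1/eps)^2 = 2401.
m = 1*2401 = 2401.

2401


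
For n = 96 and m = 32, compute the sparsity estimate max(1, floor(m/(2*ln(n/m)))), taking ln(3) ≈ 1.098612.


n/m = 96/32 = 3.
ln(n/m) ≈ 1.098612.
2*ln(n/m) ≈ 2.197224.
m/(2*ln(n/m)) ≈ 32/2.197224 ≈ 14.5638.
floor = 14.
k_max = max(1, 14) = 14.

14


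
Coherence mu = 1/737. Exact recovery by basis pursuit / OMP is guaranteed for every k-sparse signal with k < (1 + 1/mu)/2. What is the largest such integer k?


1/mu = 737.
1 + 1/mu = 738.
(1 + 1/mu)/2 = 369 is an integer and the inequality is strict, so k_max = 369 - 1 = 368.

368


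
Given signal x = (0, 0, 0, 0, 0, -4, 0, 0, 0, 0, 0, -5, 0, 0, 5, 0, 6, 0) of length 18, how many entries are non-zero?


Non-zero positions: [5, 11, 14, 16].
Sparsity = 4.

4


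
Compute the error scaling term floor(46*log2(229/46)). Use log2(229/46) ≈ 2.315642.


log2(n/k) = log2(229/46) ≈ 2.315642.
k*log2(n/k) ≈ 46*2.315642 = 106.519532.
floor(106.519532) = 106.

106


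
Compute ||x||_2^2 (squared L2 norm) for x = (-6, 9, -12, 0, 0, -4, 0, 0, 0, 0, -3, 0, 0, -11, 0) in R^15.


Non-zero entries: [(0, -6), (1, 9), (2, -12), (5, -4), (10, -3), (13, -11)]
Squares: [36, 81, 144, 16, 9, 121]
||x||_2^2 = sum = 407.

407


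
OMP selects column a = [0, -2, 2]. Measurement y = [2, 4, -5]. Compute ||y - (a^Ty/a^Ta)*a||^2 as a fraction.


a^T a = 8.
a^T y = -18.
coeff = -18/8 = -9/4.
||r||^2 = 9/2.

9/2


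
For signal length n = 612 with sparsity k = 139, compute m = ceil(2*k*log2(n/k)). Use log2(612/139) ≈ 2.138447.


log2(n/k) = log2(612/139) ≈ 2.138447.
2*k*log2(n/k) ≈ 2*139*2.138447 = 594.488266.
m = ceil(594.488266) = 595.

595


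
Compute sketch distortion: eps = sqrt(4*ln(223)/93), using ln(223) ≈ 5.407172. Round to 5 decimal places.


ln(223) ≈ 5.407172.
4*ln(N)/m ≈ 4*5.407172/93 ≈ 0.23256654.
eps = sqrt(0.23256654) ≈ 0.4822515 ≈ 0.48225.

0.48225


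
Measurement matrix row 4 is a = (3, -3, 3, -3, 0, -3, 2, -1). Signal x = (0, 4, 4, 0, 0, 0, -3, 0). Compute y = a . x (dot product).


Non-zero terms: ['-3*4', '3*4', '2*-3']
Products: [-12, 12, -6]
y = sum = -6.

-6


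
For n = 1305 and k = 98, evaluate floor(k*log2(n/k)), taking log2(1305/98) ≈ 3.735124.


log2(n/k) = log2(1305/98) ≈ 3.735124.
k*log2(n/k) ≈ 98*3.735124 = 366.042152.
floor(366.042152) = 366.

366


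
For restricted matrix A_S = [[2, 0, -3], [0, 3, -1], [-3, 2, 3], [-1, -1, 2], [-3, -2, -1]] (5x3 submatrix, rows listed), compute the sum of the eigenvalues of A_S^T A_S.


Sum of eigenvalues of A_S^T A_S = trace(A_S^T A_S) = sum of squared column norms of A_S.
A_S^T A_S diagonal: [23, 18, 24].
trace = 23 + 18 + 24 = 65.

65


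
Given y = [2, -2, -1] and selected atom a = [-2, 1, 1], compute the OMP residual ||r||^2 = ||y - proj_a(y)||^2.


a^T a = 6.
a^T y = -7.
coeff = -7/6 = -7/6.
||r||^2 = 5/6.

5/6


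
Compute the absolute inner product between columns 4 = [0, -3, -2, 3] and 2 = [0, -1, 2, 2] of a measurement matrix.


Inner product: 0*0 + -3*-1 + -2*2 + 3*2
Products: [0, 3, -4, 6]
Sum = 5.
|dot| = 5.

5


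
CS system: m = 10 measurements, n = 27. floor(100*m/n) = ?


100*m/n = 100*10/27 ≈ 37.037.
floor = 37.

37


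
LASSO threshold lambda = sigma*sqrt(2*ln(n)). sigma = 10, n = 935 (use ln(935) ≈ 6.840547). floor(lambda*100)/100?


ln(935) ≈ 6.840547.
2*ln(n) ≈ 13.681094.
sqrt(2*ln(n)) ≈ sqrt(13.681094) ≈ 3.698796.
lambda ≈ 10*3.698796 = 36.98796.
floor(lambda*100)/100 = 36.98.

36.98


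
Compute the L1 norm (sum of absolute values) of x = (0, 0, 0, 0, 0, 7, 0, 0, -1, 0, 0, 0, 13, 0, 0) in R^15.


Non-zero entries: [(5, 7), (8, -1), (12, 13)]
Absolute values: [7, 1, 13]
||x||_1 = sum = 21.

21


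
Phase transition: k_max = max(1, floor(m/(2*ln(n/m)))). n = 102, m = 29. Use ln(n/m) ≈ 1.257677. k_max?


n/m = 102/29.
ln(n/m) ≈ 1.257677.
2*ln(n/m) ≈ 2.515354.
m/(2*ln(n/m)) ≈ 29/2.515354 ≈ 11.5292.
floor = 11.
k_max = max(1, 11) = 11.

11


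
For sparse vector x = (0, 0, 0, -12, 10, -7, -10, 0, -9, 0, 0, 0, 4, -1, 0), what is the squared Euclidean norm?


Non-zero entries: [(3, -12), (4, 10), (5, -7), (6, -10), (8, -9), (12, 4), (13, -1)]
Squares: [144, 100, 49, 100, 81, 16, 1]
||x||_2^2 = sum = 491.

491


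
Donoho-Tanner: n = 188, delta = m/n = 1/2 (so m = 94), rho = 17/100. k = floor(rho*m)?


m = 1/2*188 = 94.
rho = 17/100.
rho*m = 17/100*94 = 15.98.
k = floor(15.98) = 15.

15


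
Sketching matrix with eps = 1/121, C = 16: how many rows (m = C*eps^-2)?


1/eps = 121.
(1/eps)^2 = 14641.
m = 16*14641 = 234256.

234256


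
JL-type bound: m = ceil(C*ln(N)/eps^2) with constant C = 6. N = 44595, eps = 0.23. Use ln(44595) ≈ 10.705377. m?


ln(44595) ≈ 10.705377.
eps^2 = 0.23^2 = 0.0529.
C*ln(N)/eps^2 ≈ 6*10.705377/0.0529 ≈ 1214.2205.
m = ceil(1214.2205) = 1215.

1215


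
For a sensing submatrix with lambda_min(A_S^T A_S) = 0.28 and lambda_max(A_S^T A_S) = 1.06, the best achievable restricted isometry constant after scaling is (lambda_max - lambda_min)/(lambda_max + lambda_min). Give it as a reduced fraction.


lambda_max - lambda_min = 1.06 - 0.28 = 0.78.
lambda_max + lambda_min = 1.06 + 0.28 = 1.34.
delta = 0.78/1.34 = 78/134 = 39/67.

39/67


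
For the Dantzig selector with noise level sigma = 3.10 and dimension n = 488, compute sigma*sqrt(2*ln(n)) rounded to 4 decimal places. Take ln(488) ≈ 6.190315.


ln(488) ≈ 6.190315.
2*ln(n) ≈ 12.38063.
sqrt(2*ln(n)) ≈ sqrt(12.38063) ≈ 3.518612.
threshold ≈ 3.10*3.518612 = 10.9076972 ≈ 10.9077.

10.9077


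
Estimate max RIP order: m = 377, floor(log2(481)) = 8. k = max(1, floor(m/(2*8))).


floor(log2(481)) = 8.
2*8 = 16.
m/(2*floor(log2(n))) = 377/16 ≈ 23.5625.
floor = 23.
k = max(1, 23) = 23.

23


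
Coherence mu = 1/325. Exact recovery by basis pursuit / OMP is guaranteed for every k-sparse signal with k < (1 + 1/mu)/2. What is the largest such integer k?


1/mu = 325.
1 + 1/mu = 326.
(1 + 1/mu)/2 = 163 is an integer and the inequality is strict, so k_max = 163 - 1 = 162.

162


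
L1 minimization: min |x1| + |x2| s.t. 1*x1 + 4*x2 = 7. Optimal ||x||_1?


Axis intercepts:
  x1 = 7, x2 = 0: L1 = 7
  x1 = 0, x2 = 7/4: L1 = 7/4
x* = (0, 7/4)
||x*||_1 = 7/4.

7/4


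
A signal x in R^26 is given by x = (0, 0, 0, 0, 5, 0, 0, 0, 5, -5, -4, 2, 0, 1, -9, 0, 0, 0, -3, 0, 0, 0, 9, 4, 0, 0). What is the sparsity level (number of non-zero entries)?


Non-zero positions: [4, 8, 9, 10, 11, 13, 14, 18, 22, 23].
Sparsity = 10.

10


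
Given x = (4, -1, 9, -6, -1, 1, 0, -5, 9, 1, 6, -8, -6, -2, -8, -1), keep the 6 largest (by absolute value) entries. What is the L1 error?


Sorted |x_i| descending: [9, 9, 8, 8, 6, 6, 6, 5, 4, 2, 1, 1, 1, 1, 1, 0]
Keep top 6: [9, 9, 8, 8, 6, 6]
Tail entries: [6, 5, 4, 2, 1, 1, 1, 1, 1, 0]
L1 error = sum of tail = 22.

22


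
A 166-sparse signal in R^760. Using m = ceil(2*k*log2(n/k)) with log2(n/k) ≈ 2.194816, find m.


log2(n/k) = log2(760/166) ≈ 2.194816.
2*k*log2(n/k) ≈ 2*166*2.194816 = 728.678912.
m = ceil(728.678912) = 729.

729


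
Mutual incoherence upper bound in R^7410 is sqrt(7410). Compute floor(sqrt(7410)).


86^2 = 7396 <= 7410 < 7569 = 87^2, so 86 <= sqrt(7410) < 87.
floor(sqrt(7410)) = 86.

86


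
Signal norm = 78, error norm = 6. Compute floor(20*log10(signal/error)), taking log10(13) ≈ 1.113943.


||x||/||e|| = 78/6 = 13.
log10(13) ≈ 1.113943.
20*log10(||x||/||e||) ≈ 20*1.113943 = 22.27886.
floor(22.27886) = 22.

22


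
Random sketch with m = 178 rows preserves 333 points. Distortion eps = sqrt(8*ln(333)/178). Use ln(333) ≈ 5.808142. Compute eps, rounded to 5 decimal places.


ln(333) ≈ 5.808142.
8*ln(N)/m ≈ 8*5.808142/178 ≈ 0.26104009.
eps = sqrt(0.26104009) ≈ 0.5109208 ≈ 0.51092.

0.51092


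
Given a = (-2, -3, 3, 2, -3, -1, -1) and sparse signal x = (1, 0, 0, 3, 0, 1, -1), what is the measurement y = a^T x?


Non-zero terms: ['-2*1', '2*3', '-1*1', '-1*-1']
Products: [-2, 6, -1, 1]
y = sum = 4.

4


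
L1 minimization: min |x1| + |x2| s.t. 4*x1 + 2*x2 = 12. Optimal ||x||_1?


Axis intercepts:
  x1 = 3, x2 = 0: L1 = 3
  x1 = 0, x2 = 6: L1 = 6
x* = (3, 0)
||x*||_1 = 3.

3


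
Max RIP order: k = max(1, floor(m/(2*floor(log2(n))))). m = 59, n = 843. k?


floor(log2(843)) = 9.
2*9 = 18.
m/(2*floor(log2(n))) = 59/18 ≈ 3.2778.
floor = 3.
k = max(1, 3) = 3.

3
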